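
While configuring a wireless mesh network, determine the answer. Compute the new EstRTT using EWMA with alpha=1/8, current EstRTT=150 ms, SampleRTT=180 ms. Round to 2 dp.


Given: EstRTT = 150 ms, SampleRTT = 180 ms, alpha = 1/8
New EstRTT = (1 - alpha) * EstRTT + alpha * SampleRTT
(7/8) * 150 = 131.25
(1/8) * 180 = 22.5
New EstRTT = 131.25 + 22.5 = 153.75 ms -> 153.75 ms (2 dp)

153.75


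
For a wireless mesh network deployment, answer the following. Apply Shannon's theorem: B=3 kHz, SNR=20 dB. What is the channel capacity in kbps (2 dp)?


Given: B = 3 kHz, SNR = 20 dB
SNR linear = 10^(20/10) = 100
1 + SNR = 101
log2(101) = 6.6582114828
C = 3 * 1000 * 6.6582114828 = 19974.6344 bps
C = 19.974634 kbps -> 19.97 kbps (2 dp)

19.97


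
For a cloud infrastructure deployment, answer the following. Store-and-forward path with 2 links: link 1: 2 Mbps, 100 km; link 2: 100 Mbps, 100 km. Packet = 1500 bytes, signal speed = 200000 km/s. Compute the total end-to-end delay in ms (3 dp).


Packet = 1500 bytes = 12000 bits. Store-and-forward: sum (t_trans + t_prop) per link.
Link 1: t_trans = 12000/(2*10^6) s = 6.0000 ms; t_prop = 100/200000 s = 0.5000 ms; subtotal = 6.5000 ms
Link 2: t_trans = 12000/(100*10^6) s = 0.1200 ms; t_prop = 100/200000 s = 0.5000 ms; subtotal = 0.6200 ms
End-to-end = 6.5000 + 0.6200 = 7.1200 ms -> 7.120 ms (3 dp)

7.120


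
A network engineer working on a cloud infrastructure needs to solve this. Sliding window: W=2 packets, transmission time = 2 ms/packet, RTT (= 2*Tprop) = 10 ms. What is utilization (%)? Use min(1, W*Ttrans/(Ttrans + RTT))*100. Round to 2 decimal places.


Given: W = 2, Ttrans = 2 ms, RTT = 10 ms (= 2 * Tprop, Tprop = 5 ms)
Cycle time = Ttrans + RTT = 2 + 10 = 12 ms (first packet sent until its ACK returns)
W * Ttrans = 2 * 2 = 4 ms of sending per cycle
W * Ttrans / (Ttrans + RTT) = 4 / 12 = 0.333333
U = min(1, 0.333333) = 0.333333
U% = 33.33%

33.33


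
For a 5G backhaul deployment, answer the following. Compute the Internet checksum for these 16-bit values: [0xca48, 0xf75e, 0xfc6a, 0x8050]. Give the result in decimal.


Given words: [0xca48, 0xf75e, 0xfc6a, 0x8050]
Step 1: Sum all words
Raw sum = 51784 + 63326 + 64618 + 32848 = 212576
Step 2: Fold carry: (15968 + 3) = 15971
One's complement = ~15971 & 0xFFFF = 49564

49564


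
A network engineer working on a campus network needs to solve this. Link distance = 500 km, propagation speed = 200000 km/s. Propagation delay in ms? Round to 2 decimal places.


Given: distance = 500 km, speed = 200000 km/s
Delay = distance / speed = 500 / 200000 seconds
Delay in ms = 500 * 1000 / 200000
Delay = 2.5000 ms
Rounded to 2 dp = 2.50 ms

2.50


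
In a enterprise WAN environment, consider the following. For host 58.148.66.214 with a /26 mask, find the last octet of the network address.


Given: IP = 58.148.66.214, prefix = /26
Subnet mask = 255.255.255.192
Last octet of IP: 214
Last octet of mask: 192
Network last octet = 214 AND 192 = 192

192


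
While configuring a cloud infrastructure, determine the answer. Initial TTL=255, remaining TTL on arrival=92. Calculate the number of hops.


Given: initial TTL = 255, received TTL = 92
Hops = initial TTL - received TTL
Hops = 255 - 92 = 163

163


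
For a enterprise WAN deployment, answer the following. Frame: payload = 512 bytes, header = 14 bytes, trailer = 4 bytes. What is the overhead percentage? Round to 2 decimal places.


Given: payload = 512 B, header = 14 B, trailer = 4 B
Overhead bytes = header + trailer = 14 + 4 = 18
Total frame = payload + overhead = 512 + 18 = 530
Overhead % = 18 / 530 * 100 = 3.3962% -> 3.40% (2 dp)

3.40


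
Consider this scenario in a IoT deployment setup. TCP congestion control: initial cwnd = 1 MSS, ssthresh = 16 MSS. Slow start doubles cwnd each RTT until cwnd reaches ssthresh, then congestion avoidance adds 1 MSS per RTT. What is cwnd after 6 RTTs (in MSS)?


RTT 0: cwnd = 1 MSS (initial)
RTT 1: cwnd = 2 MSS (slow start, doubled)
RTT 2: cwnd = 4 MSS (slow start, doubled)
RTT 3: cwnd = 8 MSS (slow start, doubled)
RTT 4: cwnd = 16 MSS (slow start, doubled)
RTT 5: cwnd = 17 MSS (congestion avoidance, +1)
RTT 6: cwnd = 18 MSS (congestion avoidance, +1)

18


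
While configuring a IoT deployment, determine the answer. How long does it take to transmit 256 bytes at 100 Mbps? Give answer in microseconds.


Given: packet = 256 bytes, bandwidth = 100 Mbps
Packet in bits = 256 * 8 = 2048 bits
Bandwidth = 100 * 10^6 = 100000000 bps
Time = 2048 / 100000000 seconds
Time in us = 2048 * 10^6 / 100000000 = 20.48

20.48


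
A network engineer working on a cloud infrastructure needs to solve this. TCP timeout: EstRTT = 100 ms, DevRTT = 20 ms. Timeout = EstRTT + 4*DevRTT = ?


Given: EstRTT = 100 ms, DevRTT = 20 ms
Timeout = EstRTT + 4 * DevRTT
4 * DevRTT = 4 * 20 = 80
Timeout = 100 + 80 = 180 ms

180


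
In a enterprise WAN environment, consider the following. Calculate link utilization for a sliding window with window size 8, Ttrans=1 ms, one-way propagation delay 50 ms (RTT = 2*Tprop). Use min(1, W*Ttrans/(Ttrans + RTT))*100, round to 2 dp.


Given: W = 8, Ttrans = 1 ms, RTT = 100 ms (= 2 * Tprop, Tprop = 50 ms)
Cycle time = Ttrans + RTT = 1 + 100 = 101 ms (first packet sent until its ACK returns)
W * Ttrans = 8 * 1 = 8 ms of sending per cycle
W * Ttrans / (Ttrans + RTT) = 8 / 101 = 0.079208
U = min(1, 0.079208) = 0.079208
U% = 7.92%

7.92


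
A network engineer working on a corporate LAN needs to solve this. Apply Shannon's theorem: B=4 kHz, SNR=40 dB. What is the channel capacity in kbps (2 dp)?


Given: B = 4 kHz, SNR = 40 dB
SNR linear = 10^(40/10) = 10000
1 + SNR = 10001
log2(10001) = 13.2878566418
C = 4 * 1000 * 13.2878566418 = 53151.4266 bps
C = 53.151427 kbps -> 53.15 kbps (2 dp)

53.15


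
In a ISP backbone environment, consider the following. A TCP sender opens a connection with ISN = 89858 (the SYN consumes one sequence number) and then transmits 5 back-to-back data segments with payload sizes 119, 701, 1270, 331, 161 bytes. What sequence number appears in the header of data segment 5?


The SYN occupies sequence number ISN = 89858, so the first data byte is ISN + 1 = 89859.
SEQ of data segment i = (ISN + 1) + sum of payload sizes of segments 1..i-1.
Segment 1: SEQ = 89859, payload = 119 bytes
Segment 2: SEQ = 89978, payload = 701 bytes
Segment 3: SEQ = 90679, payload = 1270 bytes
Segment 4: SEQ = 91949, payload = 331 bytes
Segment 5: SEQ = 92280, payload = 161 bytes
SEQ of segment 5 = 89859 + 119 + 701 + 1270 + 331 = 92280

92280


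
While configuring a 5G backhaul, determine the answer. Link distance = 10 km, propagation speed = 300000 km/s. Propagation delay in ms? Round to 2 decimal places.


Given: distance = 10 km, speed = 300000 km/s
Delay = distance / speed = 10 / 300000 seconds
Delay in ms = 10 * 1000 / 300000
Delay = 0.0333 ms
Rounded to 2 dp = 0.03 ms

0.03


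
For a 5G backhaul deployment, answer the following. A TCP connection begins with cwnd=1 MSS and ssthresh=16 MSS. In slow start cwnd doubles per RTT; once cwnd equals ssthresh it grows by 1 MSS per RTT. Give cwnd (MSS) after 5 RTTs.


RTT 0: cwnd = 1 MSS (initial)
RTT 1: cwnd = 2 MSS (slow start, doubled)
RTT 2: cwnd = 4 MSS (slow start, doubled)
RTT 3: cwnd = 8 MSS (slow start, doubled)
RTT 4: cwnd = 16 MSS (slow start, doubled)
RTT 5: cwnd = 17 MSS (congestion avoidance, +1)

17


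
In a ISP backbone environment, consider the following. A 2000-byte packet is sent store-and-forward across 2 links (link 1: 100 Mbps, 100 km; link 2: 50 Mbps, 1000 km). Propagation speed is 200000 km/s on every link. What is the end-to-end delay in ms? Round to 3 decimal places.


Packet = 2000 bytes = 16000 bits. Store-and-forward: sum (t_trans + t_prop) per link.
Link 1: t_trans = 16000/(100*10^6) s = 0.1600 ms; t_prop = 100/200000 s = 0.5000 ms; subtotal = 0.6600 ms
Link 2: t_trans = 16000/(50*10^6) s = 0.3200 ms; t_prop = 1000/200000 s = 5.0000 ms; subtotal = 5.3200 ms
End-to-end = 0.6600 + 5.3200 = 5.9800 ms -> 5.980 ms (3 dp)

5.980


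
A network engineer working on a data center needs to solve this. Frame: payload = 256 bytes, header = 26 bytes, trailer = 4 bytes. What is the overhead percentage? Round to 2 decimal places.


Given: payload = 256 B, header = 26 B, trailer = 4 B
Overhead bytes = header + trailer = 26 + 4 = 30
Total frame = payload + overhead = 256 + 30 = 286
Overhead % = 30 / 286 * 100 = 10.4895% -> 10.49% (2 dp)

10.49


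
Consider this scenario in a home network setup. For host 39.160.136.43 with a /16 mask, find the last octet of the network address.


Given: IP = 39.160.136.43, prefix = /16
Subnet mask = 255.255.0.0
Last octet of IP: 43
Last octet of mask: 0
Network last octet = 43 AND 0 = 0

0


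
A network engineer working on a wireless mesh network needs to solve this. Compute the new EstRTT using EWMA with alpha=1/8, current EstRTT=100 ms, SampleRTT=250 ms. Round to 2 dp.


Given: EstRTT = 100 ms, SampleRTT = 250 ms, alpha = 1/8
New EstRTT = (1 - alpha) * EstRTT + alpha * SampleRTT
(7/8) * 100 = 87.5
(1/8) * 250 = 31.25
New EstRTT = 87.5 + 31.25 = 118.75 ms -> 118.75 ms (2 dp)

118.75


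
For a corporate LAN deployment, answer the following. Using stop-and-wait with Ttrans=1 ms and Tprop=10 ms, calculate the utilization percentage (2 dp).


Given: Ttrans = 1 ms, Tprop = 10 ms
RTT = 2 * Tprop = 2 * 10 = 20 ms
U = Ttrans / (Ttrans + RTT)
U = 1 / (1 + 20)
U = 1 / 21 = 0.047619
U% = 4.76%

4.76


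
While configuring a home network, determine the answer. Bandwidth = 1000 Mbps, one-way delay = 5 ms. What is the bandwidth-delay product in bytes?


Given: bandwidth = 1000 Mbps, delay = 5 ms
BDP in bits = 1000 * 10^6 * 5 / 1000
BDP in bits = 5000000
BDP in bytes = 5000000 / 8 = 625000

625000


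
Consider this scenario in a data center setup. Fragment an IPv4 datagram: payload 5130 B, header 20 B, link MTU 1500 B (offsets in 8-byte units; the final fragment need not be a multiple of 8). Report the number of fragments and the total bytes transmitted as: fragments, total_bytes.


Max data per non-final fragment = floor((MTU - header)/8)*8 = floor((1500 - 20)/8)*8 = floor(1480/8)*8 = 1480 B
Final fragment needs no 8-byte alignment: it can carry up to MTU - header = 1480 B
Non-final fragments needed = ceil((payload - 1480) / 1480) = ceil(3650/1480) = ceil(2.4662) = 3
Number of fragments = 3 + 1 = 4
Fragment sizes (data): 3 * 1480 B + 690 B (last, 690 <= 1480 OK)
Total bytes sent = payload + n_frags * header = 5130 + 4*20 = 5130 + 80 = 5210 B

4, 5210


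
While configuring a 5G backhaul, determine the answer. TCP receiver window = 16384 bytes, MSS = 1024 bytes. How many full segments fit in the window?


Given: RWND = 16384 bytes, MSS = 1024 bytes
Full segments = floor(RWND / MSS)
Full segments = floor(16384 / 1024)
Full segments = floor(16.0) = 16

16


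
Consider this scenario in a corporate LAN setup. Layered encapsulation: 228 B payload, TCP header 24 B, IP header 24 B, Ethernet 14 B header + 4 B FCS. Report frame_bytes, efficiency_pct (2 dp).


TCP segment = 228 + 24 = 252 B
IP packet = 252 + 24 = 276 B
Ethernet frame = 276 + 14 + 4 = 294 B
Efficiency = app / frame = 228 / 294 = 0.775510 = 77.5510% -> 77.55% (2 dp)

294, 77.55


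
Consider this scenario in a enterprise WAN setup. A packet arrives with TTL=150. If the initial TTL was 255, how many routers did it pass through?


Given: initial TTL = 255, received TTL = 150
Hops = initial TTL - received TTL
Hops = 255 - 150 = 105

105


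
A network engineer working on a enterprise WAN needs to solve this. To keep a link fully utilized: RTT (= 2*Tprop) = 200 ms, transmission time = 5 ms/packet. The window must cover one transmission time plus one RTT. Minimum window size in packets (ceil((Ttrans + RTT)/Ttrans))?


Given: Ttrans = 5 ms, RTT = 200 ms (= 2 * Tprop, Tprop = 100 ms)
Time until first ACK returns = Ttrans + RTT = 5 + 200 = 205 ms
Need W * Ttrans >= Ttrans + RTT  ->  W >= (Ttrans + RTT) / Ttrans
(Ttrans + RTT) / Ttrans = 205 / 5 = 41
W_min = ceil(41) = 41

41


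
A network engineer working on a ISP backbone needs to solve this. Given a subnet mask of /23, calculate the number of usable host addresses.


Given: subnet mask /23
Host bits = 32 - 23 = 9
Total addresses = 2^9 = 512
Usable hosts = 512 - 2 (network + broadcast) = 510

510


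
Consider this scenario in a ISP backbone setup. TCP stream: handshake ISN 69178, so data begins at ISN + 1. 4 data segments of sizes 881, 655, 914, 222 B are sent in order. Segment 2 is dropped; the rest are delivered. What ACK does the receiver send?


SYN uses sequence number 69178; first data byte = ISN + 1 = 69179.
Segment 1: SEQ = 69179, len = 881 B, covers [69179, 70059]
Segment 2: SEQ = 70060, len = 655 B, covers [70060, 70714] [LOST]
Segment 3: SEQ = 70715, len = 914 B, covers [70715, 71628]
Segment 4: SEQ = 71629, len = 222 B, covers [71629, 71850]
In-order data received: bytes [69179, 70059] (segments 1..1).
Segment 2 missing -> gap begins at byte 70060; later segments buffered out of order.
Cumulative ACK = next expected in-order byte = 69179 + 881 = 70060

70060


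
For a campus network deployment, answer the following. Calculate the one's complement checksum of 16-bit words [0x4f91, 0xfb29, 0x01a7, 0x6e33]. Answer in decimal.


Given words: [0x4f91, 0xfb29, 0x01a7, 0x6e33]
Step 1: Sum all words
Raw sum = 20369 + 64297 + 423 + 28211 = 113300
Step 2: Fold carry: (47764 + 1) = 47765
One's complement = ~47765 & 0xFFFF = 17770

17770


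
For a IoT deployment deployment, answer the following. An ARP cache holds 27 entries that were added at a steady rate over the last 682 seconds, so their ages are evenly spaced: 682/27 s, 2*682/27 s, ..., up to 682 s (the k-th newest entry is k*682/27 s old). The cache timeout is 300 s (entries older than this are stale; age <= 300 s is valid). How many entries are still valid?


Ages are k * 682/27 s for k = 1..27 (spacing = 25.2593 s).
Entry k is valid iff k * 682/27 <= 300 iff k <= 27 * 300 / 682 = 11.8768
n_valid = floor(11.8768) = 11
(n_stale = 27 - 11 = 16)

11


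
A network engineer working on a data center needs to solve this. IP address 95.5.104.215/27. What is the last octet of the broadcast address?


Given: IP = 95.5.104.215, prefix = /27
Host bits = 32 - 27 = 5
Network last octet = 215 AND mask = 192
Host part size = 2^5 - 1 = 31
Broadcast last octet = 192 OR 31 = 223

223


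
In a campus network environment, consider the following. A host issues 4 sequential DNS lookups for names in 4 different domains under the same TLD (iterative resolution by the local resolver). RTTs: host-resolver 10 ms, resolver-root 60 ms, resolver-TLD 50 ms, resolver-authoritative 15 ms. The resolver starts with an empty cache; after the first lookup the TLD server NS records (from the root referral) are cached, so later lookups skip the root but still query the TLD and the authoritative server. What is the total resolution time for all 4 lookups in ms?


Lookup 1 (cold cache): local + root + TLD + auth = 10 + 60 + 50 + 15 = 135 ms
Lookups 2..4 (TLD NS cached -> skip root; new domain -> still ask TLD and auth): local + TLD + auth = 10 + 50 + 15 = 75 ms each
Remaining 3 lookups: 3 * 75 = 225 ms
Total = 135 + 225 = 360 ms

360


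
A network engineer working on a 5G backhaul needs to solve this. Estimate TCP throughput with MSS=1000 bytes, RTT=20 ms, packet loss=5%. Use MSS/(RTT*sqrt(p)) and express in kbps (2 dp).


Given: MSS = 1000 bytes, RTT = 20 ms, loss = 5%
RTT in seconds = 20 / 1000 = 0.02
Loss rate = 5% = 0.05
sqrt(loss) = sqrt(0.05) = 0.223606797750
Throughput (bytes/s) = 1000 / (0.02 * 0.223606797750) = 223606.7977
Throughput (kbps) = 223606.7977 * 8 / 1000 = 1788.854382 -> 1788.85 kbps (2 dp)

1788.85


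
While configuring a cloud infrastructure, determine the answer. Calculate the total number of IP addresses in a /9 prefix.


Given: CIDR prefix /9
Host bits = 32 - 9 = 23
Total addresses = 2^23 = 8388608

8388608


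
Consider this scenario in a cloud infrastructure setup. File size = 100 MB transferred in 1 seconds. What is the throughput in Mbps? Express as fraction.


Given: file = 100 MB, time = 1 s
File in Mb = 100 * 8 = 800 Mb
Throughput = 800 / 1 Mbps
Throughput = 800 Mbps

800


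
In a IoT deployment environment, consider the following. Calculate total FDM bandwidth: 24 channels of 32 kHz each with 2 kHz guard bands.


Given: 24 channels, 32 kHz each, guard = 2 kHz
Channel bandwidth = 24 * 32 = 768 kHz
Guard bands = 23 gaps * 2 kHz = 46 kHz
Total = 768 + 46 = 814 kHz

814


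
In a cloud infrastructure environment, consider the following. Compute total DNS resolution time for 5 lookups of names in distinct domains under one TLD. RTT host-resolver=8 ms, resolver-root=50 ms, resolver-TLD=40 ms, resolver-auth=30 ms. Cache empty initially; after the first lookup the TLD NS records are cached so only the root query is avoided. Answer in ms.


Lookup 1 (cold cache): local + root + TLD + auth = 8 + 50 + 40 + 30 = 128 ms
Lookups 2..5 (TLD NS cached -> skip root; new domain -> still ask TLD and auth): local + TLD + auth = 8 + 40 + 30 = 78 ms each
Remaining 4 lookups: 4 * 78 = 312 ms
Total = 128 + 312 = 440 ms

440


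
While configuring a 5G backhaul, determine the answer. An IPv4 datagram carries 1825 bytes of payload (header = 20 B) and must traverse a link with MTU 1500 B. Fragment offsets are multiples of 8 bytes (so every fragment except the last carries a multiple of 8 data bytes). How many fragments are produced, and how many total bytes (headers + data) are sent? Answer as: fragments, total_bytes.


Max data per non-final fragment = floor((MTU - header)/8)*8 = floor((1500 - 20)/8)*8 = floor(1480/8)*8 = 1480 B
Final fragment needs no 8-byte alignment: it can carry up to MTU - header = 1480 B
Non-final fragments needed = ceil((payload - 1480) / 1480) = ceil(345/1480) = ceil(0.2331) = 1
Number of fragments = 1 + 1 = 2
Fragment sizes (data): 1 * 1480 B + 345 B (last, 345 <= 1480 OK)
Total bytes sent = payload + n_frags * header = 1825 + 2*20 = 1825 + 40 = 1865 B

2, 1865


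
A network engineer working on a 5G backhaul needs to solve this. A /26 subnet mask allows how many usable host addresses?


Given: subnet mask /26
Host bits = 32 - 26 = 6
Total addresses = 2^6 = 64
Usable hosts = 64 - 2 (network + broadcast) = 62

62


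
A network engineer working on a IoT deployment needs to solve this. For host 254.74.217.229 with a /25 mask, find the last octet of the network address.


Given: IP = 254.74.217.229, prefix = /25
Subnet mask = 255.255.255.128
Last octet of IP: 229
Last octet of mask: 128
Network last octet = 229 AND 128 = 128

128


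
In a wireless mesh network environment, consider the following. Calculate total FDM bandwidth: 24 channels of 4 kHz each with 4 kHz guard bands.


Given: 24 channels, 4 kHz each, guard = 4 kHz
Channel bandwidth = 24 * 4 = 96 kHz
Guard bands = 23 gaps * 4 kHz = 92 kHz
Total = 96 + 92 = 188 kHz

188


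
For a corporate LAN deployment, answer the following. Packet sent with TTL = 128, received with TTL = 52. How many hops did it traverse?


Given: initial TTL = 128, received TTL = 52
Hops = initial TTL - received TTL
Hops = 128 - 52 = 76

76


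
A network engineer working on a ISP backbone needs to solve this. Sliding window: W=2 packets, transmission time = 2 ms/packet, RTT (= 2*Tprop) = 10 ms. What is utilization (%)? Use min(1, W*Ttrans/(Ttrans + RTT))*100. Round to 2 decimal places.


Given: W = 2, Ttrans = 2 ms, RTT = 10 ms (= 2 * Tprop, Tprop = 5 ms)
Cycle time = Ttrans + RTT = 2 + 10 = 12 ms (first packet sent until its ACK returns)
W * Ttrans = 2 * 2 = 4 ms of sending per cycle
W * Ttrans / (Ttrans + RTT) = 4 / 12 = 0.333333
U = min(1, 0.333333) = 0.333333
U% = 33.33%

33.33


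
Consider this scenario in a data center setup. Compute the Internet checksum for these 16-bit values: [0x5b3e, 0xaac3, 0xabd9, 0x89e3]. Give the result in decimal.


Given words: [0x5b3e, 0xaac3, 0xabd9, 0x89e3]
Step 1: Sum all words
Raw sum = 23358 + 43715 + 43993 + 35299 = 146365
Step 2: Fold carry: (15293 + 2) = 15295
One's complement = ~15295 & 0xFFFF = 50240

50240


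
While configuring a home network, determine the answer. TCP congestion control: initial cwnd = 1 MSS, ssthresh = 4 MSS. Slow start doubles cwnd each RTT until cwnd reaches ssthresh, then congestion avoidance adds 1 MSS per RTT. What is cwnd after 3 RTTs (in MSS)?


RTT 0: cwnd = 1 MSS (initial)
RTT 1: cwnd = 2 MSS (slow start, doubled)
RTT 2: cwnd = 4 MSS (slow start, doubled)
RTT 3: cwnd = 5 MSS (congestion avoidance, +1)

5


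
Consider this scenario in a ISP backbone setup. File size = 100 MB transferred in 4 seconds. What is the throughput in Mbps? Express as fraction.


Given: file = 100 MB, time = 4 s
File in Mb = 100 * 8 = 800 Mb
Throughput = 800 / 4 Mbps
Throughput = 200 Mbps

200


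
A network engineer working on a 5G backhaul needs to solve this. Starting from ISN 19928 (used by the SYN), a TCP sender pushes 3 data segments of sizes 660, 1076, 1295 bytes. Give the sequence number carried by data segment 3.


The SYN occupies sequence number ISN = 19928, so the first data byte is ISN + 1 = 19929.
SEQ of data segment i = (ISN + 1) + sum of payload sizes of segments 1..i-1.
Segment 1: SEQ = 19929, payload = 660 bytes
Segment 2: SEQ = 20589, payload = 1076 bytes
Segment 3: SEQ = 21665, payload = 1295 bytes
SEQ of segment 3 = 19929 + 660 + 1076 = 21665

21665


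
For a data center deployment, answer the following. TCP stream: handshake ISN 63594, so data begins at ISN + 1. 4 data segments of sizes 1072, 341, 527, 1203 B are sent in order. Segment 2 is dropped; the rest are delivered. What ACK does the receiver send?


SYN uses sequence number 63594; first data byte = ISN + 1 = 63595.
Segment 1: SEQ = 63595, len = 1072 B, covers [63595, 64666]
Segment 2: SEQ = 64667, len = 341 B, covers [64667, 65007] [LOST]
Segment 3: SEQ = 65008, len = 527 B, covers [65008, 65534]
Segment 4: SEQ = 65535, len = 1203 B, covers [65535, 66737]
In-order data received: bytes [63595, 64666] (segments 1..1).
Segment 2 missing -> gap begins at byte 64667; later segments buffered out of order.
Cumulative ACK = next expected in-order byte = 63595 + 1072 = 64667

64667


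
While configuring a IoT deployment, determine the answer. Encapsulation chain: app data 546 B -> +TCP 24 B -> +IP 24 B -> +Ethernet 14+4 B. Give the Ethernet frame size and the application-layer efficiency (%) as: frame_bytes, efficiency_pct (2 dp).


TCP segment = 546 + 24 = 570 B
IP packet = 570 + 24 = 594 B
Ethernet frame = 594 + 14 + 4 = 612 B
Efficiency = app / frame = 546 / 612 = 0.892157 = 89.2157% -> 89.22% (2 dp)

612, 89.22


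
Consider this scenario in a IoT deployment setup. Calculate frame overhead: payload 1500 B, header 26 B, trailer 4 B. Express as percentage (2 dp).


Given: payload = 1500 B, header = 26 B, trailer = 4 B
Overhead bytes = header + trailer = 26 + 4 = 30
Total frame = payload + overhead = 1500 + 30 = 1530
Overhead % = 30 / 1530 * 100 = 1.9608% -> 1.96% (2 dp)

1.96


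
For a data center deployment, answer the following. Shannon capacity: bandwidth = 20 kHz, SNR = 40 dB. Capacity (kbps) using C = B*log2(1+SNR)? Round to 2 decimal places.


Given: B = 20 kHz, SNR = 40 dB
SNR linear = 10^(40/10) = 10000
1 + SNR = 10001
log2(10001) = 13.2878566418
C = 20 * 1000 * 13.2878566418 = 265757.1328 bps
C = 265.757133 kbps -> 265.76 kbps (2 dp)

265.76


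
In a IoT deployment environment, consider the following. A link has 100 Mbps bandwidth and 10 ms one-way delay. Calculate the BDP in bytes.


Given: bandwidth = 100 Mbps, delay = 10 ms
BDP in bits = 100 * 10^6 * 10 / 1000
BDP in bits = 1000000
BDP in bytes = 1000000 / 8 = 125000

125000


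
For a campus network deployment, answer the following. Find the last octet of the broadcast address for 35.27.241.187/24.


Given: IP = 35.27.241.187, prefix = /24
Host bits = 32 - 24 = 8
Network last octet = 187 AND mask = 0
Host part size = 2^8 - 1 = 255
Broadcast last octet = 0 OR 255 = 255

255


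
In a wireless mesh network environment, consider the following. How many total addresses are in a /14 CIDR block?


Given: CIDR prefix /14
Host bits = 32 - 14 = 18
Total addresses = 2^18 = 262144

262144


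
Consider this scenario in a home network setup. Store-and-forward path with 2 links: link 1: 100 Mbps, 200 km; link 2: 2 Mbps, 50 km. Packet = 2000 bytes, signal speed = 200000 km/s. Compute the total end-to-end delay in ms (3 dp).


Packet = 2000 bytes = 16000 bits. Store-and-forward: sum (t_trans + t_prop) per link.
Link 1: t_trans = 16000/(100*10^6) s = 0.1600 ms; t_prop = 200/200000 s = 1.0000 ms; subtotal = 1.1600 ms
Link 2: t_trans = 16000/(2*10^6) s = 8.0000 ms; t_prop = 50/200000 s = 0.2500 ms; subtotal = 8.2500 ms
End-to-end = 1.1600 + 8.2500 = 9.4100 ms -> 9.410 ms (3 dp)

9.410


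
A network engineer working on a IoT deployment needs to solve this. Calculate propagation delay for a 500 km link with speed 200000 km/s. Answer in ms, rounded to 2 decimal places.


Given: distance = 500 km, speed = 200000 km/s
Delay = distance / speed = 500 / 200000 seconds
Delay in ms = 500 * 1000 / 200000
Delay = 2.5000 ms
Rounded to 2 dp = 2.50 ms

2.50


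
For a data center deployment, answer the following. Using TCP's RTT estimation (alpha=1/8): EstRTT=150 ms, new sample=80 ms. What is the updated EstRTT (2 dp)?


Given: EstRTT = 150 ms, SampleRTT = 80 ms, alpha = 1/8
New EstRTT = (1 - alpha) * EstRTT + alpha * SampleRTT
(7/8) * 150 = 131.25
(1/8) * 80 = 10
New EstRTT = 131.25 + 10 = 141.25 ms -> 141.25 ms (2 dp)

141.25


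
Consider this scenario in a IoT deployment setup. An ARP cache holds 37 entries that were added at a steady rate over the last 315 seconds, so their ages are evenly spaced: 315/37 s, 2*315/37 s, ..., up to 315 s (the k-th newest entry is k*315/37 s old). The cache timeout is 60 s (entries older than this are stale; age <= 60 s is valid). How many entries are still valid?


Ages are k * 315/37 s for k = 1..37 (spacing = 8.5135 s).
Entry k is valid iff k * 315/37 <= 60 iff k <= 37 * 60 / 315 = 7.0476
n_valid = floor(7.0476) = 7
(n_stale = 37 - 7 = 30)

7


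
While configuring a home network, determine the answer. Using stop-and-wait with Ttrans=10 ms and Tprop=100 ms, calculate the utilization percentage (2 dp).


Given: Ttrans = 10 ms, Tprop = 100 ms
RTT = 2 * Tprop = 2 * 100 = 200 ms
U = Ttrans / (Ttrans + RTT)
U = 10 / (10 + 200)
U = 10 / 210 = 0.047619
U% = 4.76%

4.76


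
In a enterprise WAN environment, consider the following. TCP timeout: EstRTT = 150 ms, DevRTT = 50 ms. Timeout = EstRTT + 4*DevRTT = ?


Given: EstRTT = 150 ms, DevRTT = 50 ms
Timeout = EstRTT + 4 * DevRTT
4 * DevRTT = 4 * 50 = 200
Timeout = 150 + 200 = 350 ms

350


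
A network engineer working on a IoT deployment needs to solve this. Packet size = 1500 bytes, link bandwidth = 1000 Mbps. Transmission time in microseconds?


Given: packet = 1500 bytes, bandwidth = 1000 Mbps
Packet in bits = 1500 * 8 = 12000 bits
Bandwidth = 1000 * 10^6 = 1000000000 bps
Time = 12000 / 1000000000 seconds
Time in us = 12000 * 10^6 / 1000000000 = 12

12


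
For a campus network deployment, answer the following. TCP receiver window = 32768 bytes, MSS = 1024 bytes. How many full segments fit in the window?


Given: RWND = 32768 bytes, MSS = 1024 bytes
Full segments = floor(RWND / MSS)
Full segments = floor(32768 / 1024)
Full segments = floor(32.0) = 32

32


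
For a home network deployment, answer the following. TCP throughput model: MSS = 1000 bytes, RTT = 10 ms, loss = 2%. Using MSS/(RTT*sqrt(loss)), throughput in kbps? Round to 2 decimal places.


Given: MSS = 1000 bytes, RTT = 10 ms, loss = 2%
RTT in seconds = 10 / 1000 = 0.01
Loss rate = 2% = 0.02
sqrt(loss) = sqrt(0.02) = 0.141421356237
Throughput (bytes/s) = 1000 / (0.01 * 0.141421356237) = 707106.7812
Throughput (kbps) = 707106.7812 * 8 / 1000 = 5656.854249 -> 5656.85 kbps (2 dp)

5656.85


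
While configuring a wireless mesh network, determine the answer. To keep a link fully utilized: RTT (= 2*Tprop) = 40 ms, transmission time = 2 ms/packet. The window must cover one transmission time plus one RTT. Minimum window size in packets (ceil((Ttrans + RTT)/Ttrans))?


Given: Ttrans = 2 ms, RTT = 40 ms (= 2 * Tprop, Tprop = 20 ms)
Time until first ACK returns = Ttrans + RTT = 2 + 40 = 42 ms
Need W * Ttrans >= Ttrans + RTT  ->  W >= (Ttrans + RTT) / Ttrans
(Ttrans + RTT) / Ttrans = 42 / 2 = 21
W_min = ceil(21) = 21

21


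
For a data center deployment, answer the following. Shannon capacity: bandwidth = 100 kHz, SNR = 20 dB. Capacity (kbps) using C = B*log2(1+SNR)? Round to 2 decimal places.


Given: B = 100 kHz, SNR = 20 dB
SNR linear = 10^(20/10) = 100
1 + SNR = 101
log2(101) = 6.6582114828
C = 100 * 1000 * 6.6582114828 = 665821.1483 bps
C = 665.821148 kbps -> 665.82 kbps (2 dp)

665.82


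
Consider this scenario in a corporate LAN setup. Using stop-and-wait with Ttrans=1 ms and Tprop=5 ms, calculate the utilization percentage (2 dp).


Given: Ttrans = 1 ms, Tprop = 5 ms
RTT = 2 * Tprop = 2 * 5 = 10 ms
U = Ttrans / (Ttrans + RTT)
U = 1 / (1 + 10)
U = 1 / 11 = 0.090909
U% = 9.09%

9.09


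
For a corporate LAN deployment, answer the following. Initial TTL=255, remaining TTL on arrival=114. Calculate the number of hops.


Given: initial TTL = 255, received TTL = 114
Hops = initial TTL - received TTL
Hops = 255 - 114 = 141

141


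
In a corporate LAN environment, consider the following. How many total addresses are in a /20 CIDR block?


Given: CIDR prefix /20
Host bits = 32 - 20 = 12
Total addresses = 2^12 = 4096

4096


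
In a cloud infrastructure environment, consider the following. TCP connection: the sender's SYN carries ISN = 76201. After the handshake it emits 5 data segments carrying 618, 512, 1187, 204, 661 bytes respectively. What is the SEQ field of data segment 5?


The SYN occupies sequence number ISN = 76201, so the first data byte is ISN + 1 = 76202.
SEQ of data segment i = (ISN + 1) + sum of payload sizes of segments 1..i-1.
Segment 1: SEQ = 76202, payload = 618 bytes
Segment 2: SEQ = 76820, payload = 512 bytes
Segment 3: SEQ = 77332, payload = 1187 bytes
Segment 4: SEQ = 78519, payload = 204 bytes
Segment 5: SEQ = 78723, payload = 661 bytes
SEQ of segment 5 = 76202 + 618 + 512 + 1187 + 204 = 78723

78723


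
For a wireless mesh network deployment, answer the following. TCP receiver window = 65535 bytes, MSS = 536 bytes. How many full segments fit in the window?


Given: RWND = 65535 bytes, MSS = 536 bytes
Full segments = floor(RWND / MSS)
Full segments = floor(65535 / 536)
Full segments = floor(122.2668) = 122

122


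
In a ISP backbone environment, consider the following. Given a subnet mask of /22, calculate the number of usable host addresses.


Given: subnet mask /22
Host bits = 32 - 22 = 10
Total addresses = 2^10 = 1024
Usable hosts = 1024 - 2 (network + broadcast) = 1022

1022


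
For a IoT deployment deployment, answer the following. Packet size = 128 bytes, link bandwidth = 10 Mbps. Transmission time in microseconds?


Given: packet = 128 bytes, bandwidth = 10 Mbps
Packet in bits = 128 * 8 = 1024 bits
Bandwidth = 10 * 10^6 = 10000000 bps
Time = 1024 / 10000000 seconds
Time in us = 1024 * 10^6 / 10000000 = 102.4

102.4


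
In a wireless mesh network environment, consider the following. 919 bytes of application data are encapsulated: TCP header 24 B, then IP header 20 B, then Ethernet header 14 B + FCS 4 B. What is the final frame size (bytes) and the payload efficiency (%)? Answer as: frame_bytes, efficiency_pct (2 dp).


TCP segment = 919 + 24 = 943 B
IP packet = 943 + 20 = 963 B
Ethernet frame = 963 + 14 + 4 = 981 B
Efficiency = app / frame = 919 / 981 = 0.936799 = 93.6799% -> 93.68% (2 dp)

981, 93.68


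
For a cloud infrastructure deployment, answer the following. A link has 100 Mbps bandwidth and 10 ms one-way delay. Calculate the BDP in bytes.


Given: bandwidth = 100 Mbps, delay = 10 ms
BDP in bits = 100 * 10^6 * 10 / 1000
BDP in bits = 1000000
BDP in bytes = 1000000 / 8 = 125000

125000


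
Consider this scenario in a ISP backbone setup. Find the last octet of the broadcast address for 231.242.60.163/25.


Given: IP = 231.242.60.163, prefix = /25
Host bits = 32 - 25 = 7
Network last octet = 163 AND mask = 128
Host part size = 2^7 - 1 = 127
Broadcast last octet = 128 OR 127 = 255

255


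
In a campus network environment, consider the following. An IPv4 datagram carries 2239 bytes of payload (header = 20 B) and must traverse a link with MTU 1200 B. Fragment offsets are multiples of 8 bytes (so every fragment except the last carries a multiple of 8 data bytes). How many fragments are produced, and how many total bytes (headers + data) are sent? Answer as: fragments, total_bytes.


Max data per non-final fragment = floor((MTU - header)/8)*8 = floor((1200 - 20)/8)*8 = floor(1180/8)*8 = 1176 B
Final fragment needs no 8-byte alignment: it can carry up to MTU - header = 1180 B
Non-final fragments needed = ceil((payload - 1180) / 1176) = ceil(1059/1176) = ceil(0.9005) = 1
Number of fragments = 1 + 1 = 2
Fragment sizes (data): 1 * 1176 B + 1063 B (last, 1063 <= 1180 OK)
Total bytes sent = payload + n_frags * header = 2239 + 2*20 = 2239 + 40 = 2279 B

2, 2279


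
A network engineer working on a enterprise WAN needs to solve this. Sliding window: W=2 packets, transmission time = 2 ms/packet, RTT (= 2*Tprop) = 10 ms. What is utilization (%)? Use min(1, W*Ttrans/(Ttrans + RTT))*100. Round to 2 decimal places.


Given: W = 2, Ttrans = 2 ms, RTT = 10 ms (= 2 * Tprop, Tprop = 5 ms)
Cycle time = Ttrans + RTT = 2 + 10 = 12 ms (first packet sent until its ACK returns)
W * Ttrans = 2 * 2 = 4 ms of sending per cycle
W * Ttrans / (Ttrans + RTT) = 4 / 12 = 0.333333
U = min(1, 0.333333) = 0.333333
U% = 33.33%

33.33


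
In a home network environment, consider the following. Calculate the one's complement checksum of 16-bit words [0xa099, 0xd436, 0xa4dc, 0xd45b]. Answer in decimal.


Given words: [0xa099, 0xd436, 0xa4dc, 0xd45b]
Step 1: Sum all words
Raw sum = 41113 + 54326 + 42204 + 54363 = 192006
Step 2: Fold carry: (60934 + 2) = 60936
One's complement = ~60936 & 0xFFFF = 4599

4599


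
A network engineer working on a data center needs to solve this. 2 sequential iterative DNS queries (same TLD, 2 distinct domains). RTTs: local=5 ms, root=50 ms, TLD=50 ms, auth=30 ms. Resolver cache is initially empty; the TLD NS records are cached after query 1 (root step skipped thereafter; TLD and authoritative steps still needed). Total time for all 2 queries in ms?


Lookup 1 (cold cache): local + root + TLD + auth = 5 + 50 + 50 + 30 = 135 ms
Lookups 2..2 (TLD NS cached -> skip root; new domain -> still ask TLD and auth): local + TLD + auth = 5 + 50 + 30 = 85 ms each
Remaining 1 lookups: 1 * 85 = 85 ms
Total = 135 + 85 = 220 ms

220


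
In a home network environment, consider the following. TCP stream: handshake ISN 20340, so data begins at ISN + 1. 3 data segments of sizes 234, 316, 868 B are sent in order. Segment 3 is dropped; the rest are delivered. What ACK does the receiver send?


SYN uses sequence number 20340; first data byte = ISN + 1 = 20341.
Segment 1: SEQ = 20341, len = 234 B, covers [20341, 20574]
Segment 2: SEQ = 20575, len = 316 B, covers [20575, 20890]
Segment 3: SEQ = 20891, len = 868 B, covers [20891, 21758] [LOST]
In-order data received: bytes [20341, 20890] (segments 1..2).
Segment 3 missing -> gap begins at byte 20891.
Cumulative ACK = next expected in-order byte = 20341 + 234 + 316 = 20891

20891


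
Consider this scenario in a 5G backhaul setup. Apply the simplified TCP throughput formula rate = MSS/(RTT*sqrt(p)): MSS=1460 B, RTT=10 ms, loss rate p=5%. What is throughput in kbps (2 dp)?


Given: MSS = 1460 bytes, RTT = 10 ms, loss = 5%
RTT in seconds = 10 / 1000 = 0.01
Loss rate = 5% = 0.05
sqrt(loss) = sqrt(0.05) = 0.223606797750
Throughput (bytes/s) = 1460 / (0.01 * 0.223606797750) = 652931.8494
Throughput (kbps) = 652931.8494 * 8 / 1000 = 5223.454795 -> 5223.45 kbps (2 dp)

5223.45


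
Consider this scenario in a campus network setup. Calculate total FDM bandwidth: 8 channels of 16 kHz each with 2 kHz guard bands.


Given: 8 channels, 16 kHz each, guard = 2 kHz
Channel bandwidth = 8 * 16 = 128 kHz
Guard bands = 7 gaps * 2 kHz = 14 kHz
Total = 128 + 14 = 142 kHz

142


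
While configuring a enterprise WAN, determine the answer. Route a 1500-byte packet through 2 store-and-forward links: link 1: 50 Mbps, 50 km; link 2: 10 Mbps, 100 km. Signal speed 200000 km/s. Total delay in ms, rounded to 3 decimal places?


Packet = 1500 bytes = 12000 bits. Store-and-forward: sum (t_trans + t_prop) per link.
Link 1: t_trans = 12000/(50*10^6) s = 0.2400 ms; t_prop = 50/200000 s = 0.2500 ms; subtotal = 0.4900 ms
Link 2: t_trans = 12000/(10*10^6) s = 1.2000 ms; t_prop = 100/200000 s = 0.5000 ms; subtotal = 1.7000 ms
End-to-end = 0.4900 + 1.7000 = 2.1900 ms -> 2.190 ms (3 dp)

2.190


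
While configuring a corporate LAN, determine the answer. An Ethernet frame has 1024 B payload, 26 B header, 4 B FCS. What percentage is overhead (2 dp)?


Given: payload = 1024 B, header = 26 B, trailer = 4 B
Overhead bytes = header + trailer = 26 + 4 = 30
Total frame = payload + overhead = 1024 + 30 = 1054
Overhead % = 30 / 1054 * 100 = 2.8463% -> 2.85% (2 dp)

2.85


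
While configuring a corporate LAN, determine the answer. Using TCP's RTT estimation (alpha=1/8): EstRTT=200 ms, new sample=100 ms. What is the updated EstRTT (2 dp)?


Given: EstRTT = 200 ms, SampleRTT = 100 ms, alpha = 1/8
New EstRTT = (1 - alpha) * EstRTT + alpha * SampleRTT
(7/8) * 200 = 175
(1/8) * 100 = 12.5
New EstRTT = 175 + 12.5 = 187.5 ms -> 187.50 ms (2 dp)

187.50


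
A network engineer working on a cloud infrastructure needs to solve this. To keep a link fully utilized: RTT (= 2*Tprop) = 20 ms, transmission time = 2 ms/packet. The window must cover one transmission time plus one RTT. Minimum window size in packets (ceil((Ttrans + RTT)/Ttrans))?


Given: Ttrans = 2 ms, RTT = 20 ms (= 2 * Tprop, Tprop = 10 ms)
Time until first ACK returns = Ttrans + RTT = 2 + 20 = 22 ms
Need W * Ttrans >= Ttrans + RTT  ->  W >= (Ttrans + RTT) / Ttrans
(Ttrans + RTT) / Ttrans = 22 / 2 = 11
W_min = ceil(11) = 11

11


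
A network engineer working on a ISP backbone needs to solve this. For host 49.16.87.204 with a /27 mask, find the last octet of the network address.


Given: IP = 49.16.87.204, prefix = /27
Subnet mask = 255.255.255.224
Last octet of IP: 204
Last octet of mask: 224
Network last octet = 204 AND 224 = 192

192


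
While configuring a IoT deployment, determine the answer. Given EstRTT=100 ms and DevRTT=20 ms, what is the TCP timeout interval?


Given: EstRTT = 100 ms, DevRTT = 20 ms
Timeout = EstRTT + 4 * DevRTT
4 * DevRTT = 4 * 20 = 80
Timeout = 100 + 80 = 180 ms

180


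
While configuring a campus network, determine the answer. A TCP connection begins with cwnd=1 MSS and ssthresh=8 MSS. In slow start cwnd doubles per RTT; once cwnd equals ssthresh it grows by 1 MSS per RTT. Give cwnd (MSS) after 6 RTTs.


RTT 0: cwnd = 1 MSS (initial)
RTT 1: cwnd = 2 MSS (slow start, doubled)
RTT 2: cwnd = 4 MSS (slow start, doubled)
RTT 3: cwnd = 8 MSS (slow start, doubled)
RTT 4: cwnd = 9 MSS (congestion avoidance, +1)
RTT 5: cwnd = 10 MSS (congestion avoidance, +1)
RTT 6: cwnd = 11 MSS (congestion avoidance, +1)

11


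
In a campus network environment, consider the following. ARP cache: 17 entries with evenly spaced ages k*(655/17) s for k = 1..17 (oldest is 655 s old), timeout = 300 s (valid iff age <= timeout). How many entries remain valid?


Ages are k * 655/17 s for k = 1..17 (spacing = 38.5294 s).
Entry k is valid iff k * 655/17 <= 300 iff k <= 17 * 300 / 655 = 7.7863
n_valid = floor(7.7863) = 7
(n_stale = 17 - 7 = 10)

7


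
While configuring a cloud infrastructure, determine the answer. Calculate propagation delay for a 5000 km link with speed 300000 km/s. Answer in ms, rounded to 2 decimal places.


Given: distance = 5000 km, speed = 300000 km/s
Delay = distance / speed = 5000 / 300000 seconds
Delay in ms = 5000 * 1000 / 300000
Delay = 16.6667 ms
Rounded to 2 dp = 16.67 ms

16.67
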